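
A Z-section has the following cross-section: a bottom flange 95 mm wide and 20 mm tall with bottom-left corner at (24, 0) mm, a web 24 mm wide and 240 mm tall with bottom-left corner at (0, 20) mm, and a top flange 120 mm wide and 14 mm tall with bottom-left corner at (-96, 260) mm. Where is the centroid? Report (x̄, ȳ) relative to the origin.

x̄ = 15.47 mm, ȳ = 136.40 mm

bottom flange: A = 95 × 20 = 1900.00, centroid at (71.50, 10.00).
web: A = 24 × 240 = 5760.00, centroid at (12.00, 140.00).
top flange: A = 120 × 14 = 1680.00, centroid at (-36.00, 267.00).
ΣA = 9340.00 mm²
ΣAx̄ = (1900.00)(71.50) + (5760.00)(12.00) + (1680.00)(-36.00) = 144490.00 mm³
ΣAȳ = (1900.00)(10.00) + (5760.00)(140.00) + (1680.00)(267.00) = 1273960.00 mm³
x̄ = 144490.00 / 9340.00 = 15.47 mm
ȳ = 1273960.00 / 9340.00 = 136.40 mm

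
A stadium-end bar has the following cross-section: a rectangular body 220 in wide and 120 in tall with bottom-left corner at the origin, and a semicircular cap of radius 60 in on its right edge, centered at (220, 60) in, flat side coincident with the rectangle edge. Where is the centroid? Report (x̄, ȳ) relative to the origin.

rectangular body: A = 220 × 120 = 26400.00, centroid at (110.00, 60.00).
semicircular end: A = ½π·60² = 5654.87, centroid at (245.46, 60.00).
ΣA = 32054.87 in², ΣAx̄ = 4292070.69 in³, ΣAȳ = 1923292.01 in³.
x̄ = 4292070.69/32054.87 = 133.90 in; ȳ = 1923292.01/32054.87 = 60.00 in.

x̄ = 133.90 in, ȳ = 60.00 in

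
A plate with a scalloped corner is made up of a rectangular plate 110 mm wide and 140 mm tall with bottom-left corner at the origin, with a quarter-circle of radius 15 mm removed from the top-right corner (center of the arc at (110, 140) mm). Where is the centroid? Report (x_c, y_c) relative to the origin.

plate: A = 110 × 140 = 15400.00, centroid at (55.00, 70.00).
removed quarter-circle: A = −¼π·15² = -176.71, centroid at (103.63, 133.63).
ΣA = 15223.29 mm², ΣAx_c = 828686.40 mm³, ΣAy_c = 1054384.96 mm³.
x_c = 828686.40/15223.29 = 54.44 mm; y_c = 1054384.96/15223.29 = 69.26 mm.

x_c = 54.44 mm, y_c = 69.26 mm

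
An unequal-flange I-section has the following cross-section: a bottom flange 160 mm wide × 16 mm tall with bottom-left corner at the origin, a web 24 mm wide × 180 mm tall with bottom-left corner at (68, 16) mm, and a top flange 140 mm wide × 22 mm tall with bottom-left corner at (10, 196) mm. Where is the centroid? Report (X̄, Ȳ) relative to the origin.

X̄ = 80.00 mm, Ȳ = 112.04 mm

bottom flange: A = 160 × 16 = 2560.00, centroid at (80.00, 8.00).
web: A = 24 × 180 = 4320.00, centroid at (80.00, 106.00).
top flange: A = 140 × 22 = 3080.00, centroid at (80.00, 207.00).
ΣA = 9960.00 mm²
ΣAX̄ = (2560.00)(80.00) + (4320.00)(80.00) + (3080.00)(80.00) = 796800.00 mm³
ΣAȲ = (2560.00)(8.00) + (4320.00)(106.00) + (3080.00)(207.00) = 1115960.00 mm³
X̄ = 796800.00 / 9960.00 = 80.00 mm
Ȳ = 1115960.00 / 9960.00 = 112.04 mm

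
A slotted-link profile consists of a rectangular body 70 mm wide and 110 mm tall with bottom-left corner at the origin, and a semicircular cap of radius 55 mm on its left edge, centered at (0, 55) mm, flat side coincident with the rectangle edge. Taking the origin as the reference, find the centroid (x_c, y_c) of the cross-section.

x_c = 12.74 mm, y_c = 55.00 mm

Part | A | x̄ᵢ | ȳᵢ | A·x̄ᵢ | A·ȳᵢ
rectangular body | 7700.00 | 35.00 | 55.00 | 269500.00 | 423500.00
semicircular end | 4751.66 | -23.34 | 55.00 | -110916.67 | 261341.24
Σ | 12451.66 |  |  | 158583.33 | 684841.24
x_c = 158583.33 / 12451.66 = 12.74 mm
y_c = 684841.24 / 12451.66 = 55.00 mm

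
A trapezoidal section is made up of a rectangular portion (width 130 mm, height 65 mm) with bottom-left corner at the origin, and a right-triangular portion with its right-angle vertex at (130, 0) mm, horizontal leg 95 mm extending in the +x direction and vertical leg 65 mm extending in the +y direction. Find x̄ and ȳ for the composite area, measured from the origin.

Part | A | x̄ᵢ | ȳᵢ | A·x̄ᵢ | A·ȳᵢ
rectangular portion | 8450.00 | 65.00 | 32.50 | 549250.00 | 274625.00
triangular portion | 3087.50 | 161.67 | 21.67 | 499145.83 | 66895.83
Σ | 11537.50 |  |  | 1048395.83 | 341520.83
x̄ = 1048395.83 / 11537.50 = 90.87 mm
ȳ = 341520.83 / 11537.50 = 29.60 mm

x̄ = 90.87 mm, ȳ = 29.60 mm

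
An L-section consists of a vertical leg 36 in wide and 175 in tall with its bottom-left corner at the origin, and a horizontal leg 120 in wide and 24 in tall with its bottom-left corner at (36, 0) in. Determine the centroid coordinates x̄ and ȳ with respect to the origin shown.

x̄ = 42.47 in, ȳ = 63.81 in

vertical leg: A = 36 × 175 = 6300.00, centroid at (18.00, 87.50).
horizontal leg: A = 120 × 24 = 2880.00, centroid at (96.00, 12.00).
ΣA = 9180.00 in²
ΣAx̄ = (6300.00)(18.00) + (2880.00)(96.00) = 389880.00 in³
ΣAȳ = (6300.00)(87.50) + (2880.00)(12.00) = 585810.00 in³
x̄ = 389880.00 / 9180.00 = 42.47 in
ȳ = 585810.00 / 9180.00 = 63.81 in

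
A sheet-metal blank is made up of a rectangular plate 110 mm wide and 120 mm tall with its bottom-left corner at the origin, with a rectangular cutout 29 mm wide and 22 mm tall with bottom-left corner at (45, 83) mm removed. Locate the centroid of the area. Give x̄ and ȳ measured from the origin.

plate: A = 110 × 120 = 13200.00, centroid at (55.00, 60.00).
hole: A = −(29 × 22) = -638.00, centroid at (59.50, 94.00).
ΣA = 12562.00 mm²
ΣAx̄ = (13200.00)(55.00) + (-638.00)(59.50) = 688039.00 mm³
ΣAȳ = (13200.00)(60.00) + (-638.00)(94.00) = 732028.00 mm³
x̄ = 688039.00 / 12562.00 = 54.77 mm
ȳ = 732028.00 / 12562.00 = 58.27 mm

x̄ = 54.77 mm, ȳ = 58.27 mm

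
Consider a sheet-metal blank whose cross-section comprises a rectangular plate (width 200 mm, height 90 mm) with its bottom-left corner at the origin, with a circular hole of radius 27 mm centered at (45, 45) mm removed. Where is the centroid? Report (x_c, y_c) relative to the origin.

x_c = 108.02 mm, y_c = 45.00 mm

Part | A | x̄ᵢ | ȳᵢ | A·x̄ᵢ | A·ȳᵢ
plate | 18000.00 | 100.00 | 45.00 | 1800000.00 | 810000.00
hole | -2290.22 | 45.00 | 45.00 | -103059.95 | -103059.95
Σ | 15709.78 |  |  | 1696940.05 | 706940.05
x_c = 1696940.05 / 15709.78 = 108.02 mm
y_c = 706940.05 / 15709.78 = 45.00 mm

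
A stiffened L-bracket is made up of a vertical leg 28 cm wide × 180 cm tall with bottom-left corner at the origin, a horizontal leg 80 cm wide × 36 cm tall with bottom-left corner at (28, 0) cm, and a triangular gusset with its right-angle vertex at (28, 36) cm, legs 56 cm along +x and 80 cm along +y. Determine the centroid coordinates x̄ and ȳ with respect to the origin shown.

vertical leg: A = 28 × 180 = 5040.00, centroid at (14.00, 90.00).
horizontal leg: A = 80 × 36 = 2880.00, centroid at (68.00, 18.00).
gusset: A = ½·56·80 = 2240.00, centroid at (46.67, 62.67).
ΣA = 10160.00 cm²
ΣAx̄ = (5040.00)(14.00) + (2880.00)(68.00) + (2240.00)(46.67) = 370933.33 cm³
ΣAȳ = (5040.00)(90.00) + (2880.00)(18.00) + (2240.00)(62.67) = 645813.33 cm³
x̄ = 370933.33 / 10160.00 = 36.51 cm
ȳ = 645813.33 / 10160.00 = 63.56 cm

x̄ = 36.51 cm, ȳ = 63.56 cm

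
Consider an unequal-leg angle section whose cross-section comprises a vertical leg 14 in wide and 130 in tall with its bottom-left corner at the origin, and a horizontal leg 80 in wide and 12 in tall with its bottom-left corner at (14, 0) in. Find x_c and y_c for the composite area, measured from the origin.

x_c = 23.23 in, y_c = 44.63 in

vertical leg: A = 14 × 130 = 1820.00, centroid at (7.00, 65.00).
horizontal leg: A = 80 × 12 = 960.00, centroid at (54.00, 6.00).
ΣA = 2780.00 in², ΣAx_c = 64580.00 in³, ΣAy_c = 124060.00 in³.
x_c = 64580.00/2780.00 = 23.23 in; y_c = 124060.00/2780.00 = 44.63 in.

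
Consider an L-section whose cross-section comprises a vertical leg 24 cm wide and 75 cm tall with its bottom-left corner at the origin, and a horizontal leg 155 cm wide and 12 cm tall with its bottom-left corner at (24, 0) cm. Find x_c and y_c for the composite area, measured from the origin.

x_c = 57.48 cm, y_c = 21.49 cm

vertical leg: A = 24 × 75 = 1800.00, centroid at (12.00, 37.50).
horizontal leg: A = 155 × 12 = 1860.00, centroid at (101.50, 6.00).
ΣA = 3660.00 cm²
ΣAx_c = (1800.00)(12.00) + (1860.00)(101.50) = 210390.00 cm³
ΣAy_c = (1800.00)(37.50) + (1860.00)(6.00) = 78660.00 cm³
x_c = 210390.00 / 3660.00 = 57.48 cm
y_c = 78660.00 / 3660.00 = 21.49 cm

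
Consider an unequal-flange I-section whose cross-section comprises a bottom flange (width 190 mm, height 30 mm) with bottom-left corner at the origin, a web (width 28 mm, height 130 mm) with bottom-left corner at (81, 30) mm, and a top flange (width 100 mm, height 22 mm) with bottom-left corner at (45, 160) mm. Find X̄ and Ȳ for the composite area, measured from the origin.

Part | A | x̄ᵢ | ȳᵢ | A·x̄ᵢ | A·ȳᵢ
bottom flange | 5700.00 | 95.00 | 15.00 | 541500.00 | 85500.00
web | 3640.00 | 95.00 | 95.00 | 345800.00 | 345800.00
top flange | 2200.00 | 95.00 | 171.00 | 209000.00 | 376200.00
Σ | 11540.00 |  |  | 1096300.00 | 807500.00
X̄ = 1096300.00 / 11540.00 = 95.00 mm
Ȳ = 807500.00 / 11540.00 = 69.97 mm

X̄ = 95.00 mm, Ȳ = 69.97 mm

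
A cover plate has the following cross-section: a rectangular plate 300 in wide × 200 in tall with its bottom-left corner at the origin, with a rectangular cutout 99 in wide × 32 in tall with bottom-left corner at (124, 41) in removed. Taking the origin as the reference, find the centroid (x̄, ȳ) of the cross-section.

x̄ = 148.69 in, ȳ = 102.40 in

plate: A = 300 × 200 = 60000.00, centroid at (150.00, 100.00).
hole: A = −(99 × 32) = -3168.00, centroid at (173.50, 57.00).
ΣA = 56832.00 in², ΣAx̄ = 8450352.00 in³, ΣAȳ = 5819424.00 in³.
x̄ = 8450352.00/56832.00 = 148.69 in; ȳ = 5819424.00/56832.00 = 102.40 in.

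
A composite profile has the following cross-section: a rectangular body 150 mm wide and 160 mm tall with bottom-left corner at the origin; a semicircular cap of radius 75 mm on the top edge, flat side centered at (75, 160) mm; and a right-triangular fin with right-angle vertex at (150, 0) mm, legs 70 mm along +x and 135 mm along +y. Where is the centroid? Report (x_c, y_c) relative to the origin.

x_c = 87.37 mm, y_c = 101.90 mm

rectangular body: A = 150 × 160 = 24000.00, centroid at (75.00, 80.00).
semicircular top: A = ½π·75² = 8835.73, centroid at (75.00, 191.83).
triangular fin: A = ½·70·135 = 4725.00, centroid at (173.33, 45.00).
ΣA = 37560.73 mm², ΣAx_c = 3281679.70 mm³, ΣAy_c = 3827591.69 mm³.
x_c = 3281679.70/37560.73 = 87.37 mm; y_c = 3827591.69/37560.73 = 101.90 mm.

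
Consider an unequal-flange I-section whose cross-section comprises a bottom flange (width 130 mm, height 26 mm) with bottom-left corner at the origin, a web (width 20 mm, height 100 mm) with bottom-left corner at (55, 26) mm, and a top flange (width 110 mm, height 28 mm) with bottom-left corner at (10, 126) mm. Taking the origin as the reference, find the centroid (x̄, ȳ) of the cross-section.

x̄ = 65.00 mm, ȳ = 74.13 mm

bottom flange: A = 130 × 26 = 3380.00, centroid at (65.00, 13.00).
web: A = 20 × 100 = 2000.00, centroid at (65.00, 76.00).
top flange: A = 110 × 28 = 3080.00, centroid at (65.00, 140.00).
ΣA = 8460.00 mm², ΣAx̄ = 549900.00 mm³, ΣAȳ = 627140.00 mm³.
x̄ = 549900.00/8460.00 = 65.00 mm; ȳ = 627140.00/8460.00 = 74.13 mm.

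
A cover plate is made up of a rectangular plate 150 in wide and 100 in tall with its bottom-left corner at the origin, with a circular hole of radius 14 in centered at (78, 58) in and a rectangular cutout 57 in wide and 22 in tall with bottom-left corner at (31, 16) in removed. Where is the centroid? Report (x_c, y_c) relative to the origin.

plate: A = 150 × 100 = 15000.00, centroid at (75.00, 50.00).
hole 1: A = −π·14² = -615.75, centroid at (78.00, 58.00).
hole 2: A = −(57 × 22) = -1254.00, centroid at (59.50, 27.00).
ΣA = 13130.25 in², ΣAx_c = 1002358.33 in³, ΣAy_c = 680428.37 in³.
x_c = 1002358.33/13130.25 = 76.34 in; y_c = 680428.37/13130.25 = 51.82 in.

x_c = 76.34 in, y_c = 51.82 in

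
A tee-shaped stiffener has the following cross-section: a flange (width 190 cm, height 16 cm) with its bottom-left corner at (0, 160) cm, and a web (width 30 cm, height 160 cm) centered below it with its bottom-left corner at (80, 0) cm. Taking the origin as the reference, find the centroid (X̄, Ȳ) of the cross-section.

Part | A | x̄ᵢ | ȳᵢ | A·x̄ᵢ | A·ȳᵢ
web | 4800.00 | 95.00 | 80.00 | 456000.00 | 384000.00
flange | 3040.00 | 95.00 | 168.00 | 288800.00 | 510720.00
Σ | 7840.00 |  |  | 744800.00 | 894720.00
X̄ = 744800.00 / 7840.00 = 95.00 cm
Ȳ = 894720.00 / 7840.00 = 114.12 cm

X̄ = 95.00 cm, Ȳ = 114.12 cm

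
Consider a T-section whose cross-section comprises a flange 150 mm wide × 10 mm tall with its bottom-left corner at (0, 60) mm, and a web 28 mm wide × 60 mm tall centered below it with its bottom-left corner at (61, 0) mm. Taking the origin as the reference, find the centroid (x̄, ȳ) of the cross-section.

web: A = 28 × 60 = 1680.00, centroid at (75.00, 30.00).
flange: A = 150 × 10 = 1500.00, centroid at (75.00, 65.00).
ΣA = 3180.00 mm²
ΣAx̄ = (1680.00)(75.00) + (1500.00)(75.00) = 238500.00 mm³
ΣAȳ = (1680.00)(30.00) + (1500.00)(65.00) = 147900.00 mm³
x̄ = 238500.00 / 3180.00 = 75.00 mm
ȳ = 147900.00 / 3180.00 = 46.51 mm

x̄ = 75.00 mm, ȳ = 46.51 mm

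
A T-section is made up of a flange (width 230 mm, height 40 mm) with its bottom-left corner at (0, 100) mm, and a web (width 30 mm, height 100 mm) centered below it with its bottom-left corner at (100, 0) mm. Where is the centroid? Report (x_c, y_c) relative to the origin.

web: A = 30 × 100 = 3000.00, centroid at (115.00, 50.00).
flange: A = 230 × 40 = 9200.00, centroid at (115.00, 120.00).
ΣA = 12200.00 mm²
ΣAx_c = (3000.00)(115.00) + (9200.00)(115.00) = 1403000.00 mm³
ΣAy_c = (3000.00)(50.00) + (9200.00)(120.00) = 1254000.00 mm³
x_c = 1403000.00 / 12200.00 = 115.00 mm
y_c = 1254000.00 / 12200.00 = 102.79 mm

x_c = 115.00 mm, y_c = 102.79 mm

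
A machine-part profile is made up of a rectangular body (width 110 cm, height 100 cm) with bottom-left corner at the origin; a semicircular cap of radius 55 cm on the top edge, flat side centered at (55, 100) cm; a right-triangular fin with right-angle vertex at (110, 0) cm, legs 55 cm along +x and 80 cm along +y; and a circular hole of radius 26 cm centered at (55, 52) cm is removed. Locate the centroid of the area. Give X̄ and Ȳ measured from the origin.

X̄ = 65.19 cm, Ȳ = 68.51 cm

rectangular body: A = 110 × 100 = 11000.00, centroid at (55.00, 50.00).
semicircular top: A = ½π·55² = 4751.66, centroid at (55.00, 123.34).
triangular fin: A = ½·55·80 = 2200.00, centroid at (128.33, 26.67).
hole: A = −π·26² = -2123.72, centroid at (55.00, 52.00).
ΣA = 15827.94 cm², ΣAX̄ = 1031870.16 cm³, ΣAȲ = 1084315.96 cm³.
X̄ = 1031870.16/15827.94 = 65.19 cm; Ȳ = 1084315.96/15827.94 = 68.51 cm.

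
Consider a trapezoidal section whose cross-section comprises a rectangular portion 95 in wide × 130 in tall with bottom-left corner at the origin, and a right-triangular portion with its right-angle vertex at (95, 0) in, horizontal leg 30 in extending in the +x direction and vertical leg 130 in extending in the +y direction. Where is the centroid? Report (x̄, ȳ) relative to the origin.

x̄ = 55.34 in, ȳ = 62.05 in

rectangular portion: A = 95 × 130 = 12350.00, centroid at (47.50, 65.00).
triangular portion: A = ½·30·130 = 1950.00, centroid at (105.00, 43.33).
ΣA = 14300.00 in²
ΣAx̄ = (12350.00)(47.50) + (1950.00)(105.00) = 791375.00 in³
ΣAȳ = (12350.00)(65.00) + (1950.00)(43.33) = 887250.00 in³
x̄ = 791375.00 / 14300.00 = 55.34 in
ȳ = 887250.00 / 14300.00 = 62.05 in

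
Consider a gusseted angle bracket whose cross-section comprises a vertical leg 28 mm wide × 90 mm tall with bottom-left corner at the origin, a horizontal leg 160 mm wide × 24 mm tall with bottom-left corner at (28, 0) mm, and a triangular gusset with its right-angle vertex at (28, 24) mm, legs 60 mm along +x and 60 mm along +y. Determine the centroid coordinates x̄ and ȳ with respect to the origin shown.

vertical leg: A = 28 × 90 = 2520.00, centroid at (14.00, 45.00).
horizontal leg: A = 160 × 24 = 3840.00, centroid at (108.00, 12.00).
gusset: A = ½·60·60 = 1800.00, centroid at (48.00, 44.00).
ΣA = 8160.00 mm², ΣAx̄ = 536400.00 mm³, ΣAȳ = 238680.00 mm³.
x̄ = 536400.00/8160.00 = 65.74 mm; ȳ = 238680.00/8160.00 = 29.25 mm.

x̄ = 65.74 mm, ȳ = 29.25 mm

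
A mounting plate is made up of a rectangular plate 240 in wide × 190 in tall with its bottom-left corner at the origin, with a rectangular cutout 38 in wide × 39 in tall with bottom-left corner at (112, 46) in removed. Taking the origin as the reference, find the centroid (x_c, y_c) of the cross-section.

plate: A = 240 × 190 = 45600.00, centroid at (120.00, 95.00).
hole: A = −(38 × 39) = -1482.00, centroid at (131.00, 65.50).
ΣA = 44118.00 in²
ΣAx_c = (45600.00)(120.00) + (-1482.00)(131.00) = 5277858.00 in³
ΣAy_c = (45600.00)(95.00) + (-1482.00)(65.50) = 4234929.00 in³
x_c = 5277858.00 / 44118.00 = 119.63 in
y_c = 4234929.00 / 44118.00 = 95.99 in

x_c = 119.63 in, y_c = 95.99 in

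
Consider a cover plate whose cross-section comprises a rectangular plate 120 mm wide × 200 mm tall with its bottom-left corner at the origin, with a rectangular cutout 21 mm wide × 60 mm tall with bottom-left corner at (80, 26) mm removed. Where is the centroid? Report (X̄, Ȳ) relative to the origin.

plate: A = 120 × 200 = 24000.00, centroid at (60.00, 100.00).
hole: A = −(21 × 60) = -1260.00, centroid at (90.50, 56.00).
ΣA = 22740.00 mm²
ΣAX̄ = (24000.00)(60.00) + (-1260.00)(90.50) = 1325970.00 mm³
ΣAȲ = (24000.00)(100.00) + (-1260.00)(56.00) = 2329440.00 mm³
X̄ = 1325970.00 / 22740.00 = 58.31 mm
Ȳ = 2329440.00 / 22740.00 = 102.44 mm

X̄ = 58.31 mm, Ȳ = 102.44 mm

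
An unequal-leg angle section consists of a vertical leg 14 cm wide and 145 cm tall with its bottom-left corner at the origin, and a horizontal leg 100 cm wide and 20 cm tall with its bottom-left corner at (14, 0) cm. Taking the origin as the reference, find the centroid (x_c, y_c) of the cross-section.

x_c = 35.29 cm, y_c = 41.48 cm

vertical leg: A = 14 × 145 = 2030.00, centroid at (7.00, 72.50).
horizontal leg: A = 100 × 20 = 2000.00, centroid at (64.00, 10.00).
ΣA = 4030.00 cm², ΣAx_c = 142210.00 cm³, ΣAy_c = 167175.00 cm³.
x_c = 142210.00/4030.00 = 35.29 cm; y_c = 167175.00/4030.00 = 41.48 cm.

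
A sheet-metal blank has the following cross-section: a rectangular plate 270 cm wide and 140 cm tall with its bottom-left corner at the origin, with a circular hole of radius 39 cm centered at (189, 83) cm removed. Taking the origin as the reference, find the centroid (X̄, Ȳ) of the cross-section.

plate: A = 270 × 140 = 37800.00, centroid at (135.00, 70.00).
hole: A = −π·39² = -4778.36, centroid at (189.00, 83.00).
ΣA = 33021.64 cm², ΣAX̄ = 4199889.50 cm³, ΣAȲ = 2249395.92 cm³.
X̄ = 4199889.50/33021.64 = 127.19 cm; Ȳ = 2249395.92/33021.64 = 68.12 cm.

X̄ = 127.19 cm, Ȳ = 68.12 cm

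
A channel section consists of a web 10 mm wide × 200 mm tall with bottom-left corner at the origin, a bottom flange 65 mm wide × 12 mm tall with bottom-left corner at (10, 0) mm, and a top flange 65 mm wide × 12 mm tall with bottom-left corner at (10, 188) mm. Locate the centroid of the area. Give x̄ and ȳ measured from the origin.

x̄ = 21.43 mm, ȳ = 100.00 mm

Part | A | x̄ᵢ | ȳᵢ | A·x̄ᵢ | A·ȳᵢ
web | 2000.00 | 5.00 | 100.00 | 10000.00 | 200000.00
bottom flange | 780.00 | 42.50 | 6.00 | 33150.00 | 4680.00
top flange | 780.00 | 42.50 | 194.00 | 33150.00 | 151320.00
Σ | 3560.00 |  |  | 76300.00 | 356000.00
x̄ = 76300.00 / 3560.00 = 21.43 mm
ȳ = 356000.00 / 3560.00 = 100.00 mm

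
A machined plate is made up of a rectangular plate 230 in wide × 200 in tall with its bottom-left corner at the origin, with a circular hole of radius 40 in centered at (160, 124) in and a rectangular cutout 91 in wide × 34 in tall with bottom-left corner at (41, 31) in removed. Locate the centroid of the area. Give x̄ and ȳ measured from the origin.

x̄ = 111.36 in, ȳ = 101.06 in

Part | A | x̄ᵢ | ȳᵢ | A·x̄ᵢ | A·ȳᵢ
plate | 46000.00 | 115.00 | 100.00 | 5290000.00 | 4600000.00
hole 1 | -5026.55 | 160.00 | 124.00 | -804247.72 | -623291.98
hole 2 | -3094.00 | 86.50 | 48.00 | -267631.00 | -148512.00
Σ | 37879.45 |  |  | 4218121.28 | 3828196.02
x̄ = 4218121.28 / 37879.45 = 111.36 in
ȳ = 3828196.02 / 37879.45 = 101.06 in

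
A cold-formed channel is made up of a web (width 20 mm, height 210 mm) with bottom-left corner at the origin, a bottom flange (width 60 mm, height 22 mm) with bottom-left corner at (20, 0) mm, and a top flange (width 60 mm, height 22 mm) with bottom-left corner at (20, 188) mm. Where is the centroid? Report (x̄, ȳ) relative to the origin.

x̄ = 25.44 mm, ȳ = 105.00 mm

web: A = 20 × 210 = 4200.00, centroid at (10.00, 105.00).
bottom flange: A = 60 × 22 = 1320.00, centroid at (50.00, 11.00).
top flange: A = 60 × 22 = 1320.00, centroid at (50.00, 199.00).
ΣA = 6840.00 mm²
ΣAx̄ = (4200.00)(10.00) + (1320.00)(50.00) + (1320.00)(50.00) = 174000.00 mm³
ΣAȳ = (4200.00)(105.00) + (1320.00)(11.00) + (1320.00)(199.00) = 718200.00 mm³
x̄ = 174000.00 / 6840.00 = 25.44 mm
ȳ = 718200.00 / 6840.00 = 105.00 mm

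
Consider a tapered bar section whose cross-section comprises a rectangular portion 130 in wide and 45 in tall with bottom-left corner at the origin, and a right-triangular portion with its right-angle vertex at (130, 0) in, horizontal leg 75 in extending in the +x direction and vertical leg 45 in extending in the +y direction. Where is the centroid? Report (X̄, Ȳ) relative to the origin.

X̄ = 85.15 in, Ȳ = 20.82 in

rectangular portion: A = 130 × 45 = 5850.00, centroid at (65.00, 22.50).
triangular portion: A = ½·75·45 = 1687.50, centroid at (155.00, 15.00).
ΣA = 7537.50 in²
ΣAX̄ = (5850.00)(65.00) + (1687.50)(155.00) = 641812.50 in³
ΣAȲ = (5850.00)(22.50) + (1687.50)(15.00) = 156937.50 in³
X̄ = 641812.50 / 7537.50 = 85.15 in
Ȳ = 156937.50 / 7537.50 = 20.82 in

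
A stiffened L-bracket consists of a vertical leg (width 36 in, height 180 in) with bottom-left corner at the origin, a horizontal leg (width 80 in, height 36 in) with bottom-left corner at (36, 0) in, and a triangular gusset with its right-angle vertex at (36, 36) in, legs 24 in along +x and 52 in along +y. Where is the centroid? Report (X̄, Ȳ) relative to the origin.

Part | A | x̄ᵢ | ȳᵢ | A·x̄ᵢ | A·ȳᵢ
vertical leg | 6480.00 | 18.00 | 90.00 | 116640.00 | 583200.00
horizontal leg | 2880.00 | 76.00 | 18.00 | 218880.00 | 51840.00
gusset | 624.00 | 44.00 | 53.33 | 27456.00 | 33280.00
Σ | 9984.00 |  |  | 362976.00 | 668320.00
X̄ = 362976.00 / 9984.00 = 36.36 in
Ȳ = 668320.00 / 9984.00 = 66.94 in

X̄ = 36.36 in, Ȳ = 66.94 in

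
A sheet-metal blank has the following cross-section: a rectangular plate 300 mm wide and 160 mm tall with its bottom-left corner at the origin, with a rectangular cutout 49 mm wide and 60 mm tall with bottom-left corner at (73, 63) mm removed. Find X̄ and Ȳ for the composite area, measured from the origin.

plate: A = 300 × 160 = 48000.00, centroid at (150.00, 80.00).
hole: A = −(49 × 60) = -2940.00, centroid at (97.50, 93.00).
ΣA = 45060.00 mm²
ΣAX̄ = (48000.00)(150.00) + (-2940.00)(97.50) = 6913350.00 mm³
ΣAȲ = (48000.00)(80.00) + (-2940.00)(93.00) = 3566580.00 mm³
X̄ = 6913350.00 / 45060.00 = 153.43 mm
Ȳ = 3566580.00 / 45060.00 = 79.15 mm

X̄ = 153.43 mm, Ȳ = 79.15 mm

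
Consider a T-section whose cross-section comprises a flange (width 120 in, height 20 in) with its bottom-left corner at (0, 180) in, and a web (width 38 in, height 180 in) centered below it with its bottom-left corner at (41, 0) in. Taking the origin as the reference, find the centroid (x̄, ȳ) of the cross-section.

x̄ = 60.00 in, ȳ = 115.97 in

web: A = 38 × 180 = 6840.00, centroid at (60.00, 90.00).
flange: A = 120 × 20 = 2400.00, centroid at (60.00, 190.00).
ΣA = 9240.00 in²
ΣAx̄ = (6840.00)(60.00) + (2400.00)(60.00) = 554400.00 in³
ΣAȳ = (6840.00)(90.00) + (2400.00)(190.00) = 1071600.00 in³
x̄ = 554400.00 / 9240.00 = 60.00 in
ȳ = 1071600.00 / 9240.00 = 115.97 in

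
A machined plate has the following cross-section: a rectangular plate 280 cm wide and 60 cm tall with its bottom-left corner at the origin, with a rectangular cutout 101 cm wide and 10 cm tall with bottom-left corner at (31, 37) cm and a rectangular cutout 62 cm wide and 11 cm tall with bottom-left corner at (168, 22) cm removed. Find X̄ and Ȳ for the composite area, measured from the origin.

plate: A = 280 × 60 = 16800.00, centroid at (140.00, 30.00).
hole 1: A = −(101 × 10) = -1010.00, centroid at (81.50, 42.00).
hole 2: A = −(62 × 11) = -682.00, centroid at (199.00, 27.50).
ΣA = 15108.00 cm²
ΣAX̄ = (16800.00)(140.00) + (-1010.00)(81.50) + (-682.00)(199.00) = 2133967.00 cm³
ΣAȲ = (16800.00)(30.00) + (-1010.00)(42.00) + (-682.00)(27.50) = 442825.00 cm³
X̄ = 2133967.00 / 15108.00 = 141.25 cm
Ȳ = 442825.00 / 15108.00 = 29.31 cm

X̄ = 141.25 cm, Ȳ = 29.31 cm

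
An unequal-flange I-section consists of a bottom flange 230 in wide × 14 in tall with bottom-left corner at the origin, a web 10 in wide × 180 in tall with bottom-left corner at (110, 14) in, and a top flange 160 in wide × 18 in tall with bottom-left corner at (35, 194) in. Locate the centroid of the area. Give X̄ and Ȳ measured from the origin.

X̄ = 115.00 in, Ȳ = 100.55 in

bottom flange: A = 230 × 14 = 3220.00, centroid at (115.00, 7.00).
web: A = 10 × 180 = 1800.00, centroid at (115.00, 104.00).
top flange: A = 160 × 18 = 2880.00, centroid at (115.00, 203.00).
ΣA = 7900.00 in²
ΣAX̄ = (3220.00)(115.00) + (1800.00)(115.00) + (2880.00)(115.00) = 908500.00 in³
ΣAȲ = (3220.00)(7.00) + (1800.00)(104.00) + (2880.00)(203.00) = 794380.00 in³
X̄ = 908500.00 / 7900.00 = 115.00 in
Ȳ = 794380.00 / 7900.00 = 100.55 in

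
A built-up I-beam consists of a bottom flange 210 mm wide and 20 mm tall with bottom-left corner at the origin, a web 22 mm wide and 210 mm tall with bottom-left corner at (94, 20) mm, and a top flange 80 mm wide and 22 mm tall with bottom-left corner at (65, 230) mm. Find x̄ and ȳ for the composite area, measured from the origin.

Part | A | x̄ᵢ | ȳᵢ | A·x̄ᵢ | A·ȳᵢ
bottom flange | 4200.00 | 105.00 | 10.00 | 441000.00 | 42000.00
web | 4620.00 | 105.00 | 125.00 | 485100.00 | 577500.00
top flange | 1760.00 | 105.00 | 241.00 | 184800.00 | 424160.00
Σ | 10580.00 |  |  | 1110900.00 | 1043660.00
x̄ = 1110900.00 / 10580.00 = 105.00 mm
ȳ = 1043660.00 / 10580.00 = 98.64 mm

x̄ = 105.00 mm, ȳ = 98.64 mm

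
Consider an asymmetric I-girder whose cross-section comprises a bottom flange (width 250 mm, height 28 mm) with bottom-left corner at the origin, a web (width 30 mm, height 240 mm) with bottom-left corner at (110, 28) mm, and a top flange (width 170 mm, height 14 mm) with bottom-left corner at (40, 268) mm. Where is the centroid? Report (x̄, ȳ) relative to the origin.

x̄ = 125.00 mm, ȳ = 109.66 mm

bottom flange: A = 250 × 28 = 7000.00, centroid at (125.00, 14.00).
web: A = 30 × 240 = 7200.00, centroid at (125.00, 148.00).
top flange: A = 170 × 14 = 2380.00, centroid at (125.00, 275.00).
ΣA = 16580.00 mm², ΣAx̄ = 2072500.00 mm³, ΣAȳ = 1818100.00 mm³.
x̄ = 2072500.00/16580.00 = 125.00 mm; ȳ = 1818100.00/16580.00 = 109.66 mm.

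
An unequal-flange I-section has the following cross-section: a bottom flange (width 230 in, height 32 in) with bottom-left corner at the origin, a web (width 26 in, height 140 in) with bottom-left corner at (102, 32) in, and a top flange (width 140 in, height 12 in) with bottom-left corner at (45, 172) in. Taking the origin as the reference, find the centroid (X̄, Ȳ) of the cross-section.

X̄ = 115.00 in, Ȳ = 62.15 in

bottom flange: A = 230 × 32 = 7360.00, centroid at (115.00, 16.00).
web: A = 26 × 140 = 3640.00, centroid at (115.00, 102.00).
top flange: A = 140 × 12 = 1680.00, centroid at (115.00, 178.00).
ΣA = 12680.00 in², ΣAX̄ = 1458200.00 in³, ΣAȲ = 788080.00 in³.
X̄ = 1458200.00/12680.00 = 115.00 in; Ȳ = 788080.00/12680.00 = 62.15 in.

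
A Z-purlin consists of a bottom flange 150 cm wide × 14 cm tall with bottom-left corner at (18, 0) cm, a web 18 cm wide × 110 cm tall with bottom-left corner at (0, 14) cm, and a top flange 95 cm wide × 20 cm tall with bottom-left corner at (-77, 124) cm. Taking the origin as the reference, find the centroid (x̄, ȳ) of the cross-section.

x̄ = 26.27 cm, ȳ = 67.88 cm

Part | A | x̄ᵢ | ȳᵢ | A·x̄ᵢ | A·ȳᵢ
bottom flange | 2100.00 | 93.00 | 7.00 | 195300.00 | 14700.00
web | 1980.00 | 9.00 | 69.00 | 17820.00 | 136620.00
top flange | 1900.00 | -29.50 | 134.00 | -56050.00 | 254600.00
Σ | 5980.00 |  |  | 157070.00 | 405920.00
x̄ = 157070.00 / 5980.00 = 26.27 cm
ȳ = 405920.00 / 5980.00 = 67.88 cm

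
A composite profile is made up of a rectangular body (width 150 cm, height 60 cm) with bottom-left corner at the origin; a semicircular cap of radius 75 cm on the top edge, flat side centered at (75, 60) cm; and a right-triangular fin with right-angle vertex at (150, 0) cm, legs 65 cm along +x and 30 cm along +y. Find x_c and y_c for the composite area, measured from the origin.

x_c = 80.01 cm, y_c = 58.01 cm

Part | A | x̄ᵢ | ȳᵢ | A·x̄ᵢ | A·ȳᵢ
rectangular body | 9000.00 | 75.00 | 30.00 | 675000.00 | 270000.00
semicircular top | 8835.73 | 75.00 | 91.83 | 662679.70 | 811393.76
triangular fin | 975.00 | 171.67 | 10.00 | 167375.00 | 9750.00
Σ | 18810.73 |  |  | 1505054.70 | 1091143.76
x_c = 1505054.70 / 18810.73 = 80.01 cm
y_c = 1091143.76 / 18810.73 = 58.01 cm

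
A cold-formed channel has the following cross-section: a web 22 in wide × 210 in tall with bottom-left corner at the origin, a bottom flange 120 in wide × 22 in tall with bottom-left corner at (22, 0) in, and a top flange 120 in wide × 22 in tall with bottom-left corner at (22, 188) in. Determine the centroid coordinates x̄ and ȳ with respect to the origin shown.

Part | A | x̄ᵢ | ȳᵢ | A·x̄ᵢ | A·ȳᵢ
web | 4620.00 | 11.00 | 105.00 | 50820.00 | 485100.00
bottom flange | 2640.00 | 82.00 | 11.00 | 216480.00 | 29040.00
top flange | 2640.00 | 82.00 | 199.00 | 216480.00 | 525360.00
Σ | 9900.00 |  |  | 483780.00 | 1039500.00
x̄ = 483780.00 / 9900.00 = 48.87 in
ȳ = 1039500.00 / 9900.00 = 105.00 in

x̄ = 48.87 in, ȳ = 105.00 in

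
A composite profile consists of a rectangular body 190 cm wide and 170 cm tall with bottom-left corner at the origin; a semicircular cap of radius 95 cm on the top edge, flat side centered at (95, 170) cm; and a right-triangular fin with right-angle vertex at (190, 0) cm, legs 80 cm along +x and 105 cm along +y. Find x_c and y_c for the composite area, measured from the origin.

rectangular body: A = 190 × 170 = 32300.00, centroid at (95.00, 85.00).
semicircular top: A = ½π·95² = 14176.44, centroid at (95.00, 210.32).
triangular fin: A = ½·80·105 = 4200.00, centroid at (216.67, 35.00).
ΣA = 50676.44 cm²
ΣAx_c = (32300.00)(95.00) + (14176.44)(95.00) + (4200.00)(216.67) = 5325261.50 cm³
ΣAy_c = (32300.00)(85.00) + (14176.44)(210.32) + (4200.00)(35.00) = 5874077.60 cm³
x_c = 5325261.50 / 50676.44 = 105.08 cm
y_c = 5874077.60 / 50676.44 = 115.91 cm

x_c = 105.08 cm, y_c = 115.91 cm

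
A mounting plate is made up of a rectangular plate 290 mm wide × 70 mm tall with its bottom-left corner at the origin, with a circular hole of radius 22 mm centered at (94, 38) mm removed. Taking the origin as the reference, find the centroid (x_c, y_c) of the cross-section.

x_c = 149.13 mm, y_c = 34.76 mm

plate: A = 290 × 70 = 20300.00, centroid at (145.00, 35.00).
hole: A = −π·22² = -1520.53, centroid at (94.00, 38.00).
ΣA = 18779.47 mm², ΣAx_c = 2800570.10 mm³, ΣAy_c = 652719.83 mm³.
x_c = 2800570.10/18779.47 = 149.13 mm; y_c = 652719.83/18779.47 = 34.76 mm.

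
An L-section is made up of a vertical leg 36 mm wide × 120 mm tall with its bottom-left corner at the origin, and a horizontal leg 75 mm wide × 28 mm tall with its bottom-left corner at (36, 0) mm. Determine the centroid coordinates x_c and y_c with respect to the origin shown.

Part | A | x̄ᵢ | ȳᵢ | A·x̄ᵢ | A·ȳᵢ
vertical leg | 4320.00 | 18.00 | 60.00 | 77760.00 | 259200.00
horizontal leg | 2100.00 | 73.50 | 14.00 | 154350.00 | 29400.00
Σ | 6420.00 |  |  | 232110.00 | 288600.00
x_c = 232110.00 / 6420.00 = 36.15 mm
y_c = 288600.00 / 6420.00 = 44.95 mm

x_c = 36.15 mm, y_c = 44.95 mm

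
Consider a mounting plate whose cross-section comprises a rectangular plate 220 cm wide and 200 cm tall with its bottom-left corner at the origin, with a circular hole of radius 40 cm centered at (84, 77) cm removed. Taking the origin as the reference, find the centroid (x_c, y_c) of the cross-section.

plate: A = 220 × 200 = 44000.00, centroid at (110.00, 100.00).
hole: A = −π·40² = -5026.55, centroid at (84.00, 77.00).
ΣA = 38973.45 cm²
ΣAx_c = (44000.00)(110.00) + (-5026.55)(84.00) = 4417769.95 cm³
ΣAy_c = (44000.00)(100.00) + (-5026.55)(77.00) = 4012955.79 cm³
x_c = 4417769.95 / 38973.45 = 113.35 cm
y_c = 4012955.79 / 38973.45 = 102.97 cm

x_c = 113.35 cm, y_c = 102.97 cm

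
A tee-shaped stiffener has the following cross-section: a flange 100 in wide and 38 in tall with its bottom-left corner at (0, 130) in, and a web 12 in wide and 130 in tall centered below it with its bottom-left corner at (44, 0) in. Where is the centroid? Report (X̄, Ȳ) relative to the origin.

X̄ = 50.00 in, Ȳ = 124.55 in

web: A = 12 × 130 = 1560.00, centroid at (50.00, 65.00).
flange: A = 100 × 38 = 3800.00, centroid at (50.00, 149.00).
ΣA = 5360.00 in², ΣAX̄ = 268000.00 in³, ΣAȲ = 667600.00 in³.
X̄ = 268000.00/5360.00 = 50.00 in; Ȳ = 667600.00/5360.00 = 124.55 in.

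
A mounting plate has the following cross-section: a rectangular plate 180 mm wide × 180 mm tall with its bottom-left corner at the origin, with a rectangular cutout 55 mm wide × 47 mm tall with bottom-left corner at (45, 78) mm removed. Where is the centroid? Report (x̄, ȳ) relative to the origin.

x̄ = 91.52 mm, ȳ = 89.00 mm

plate: A = 180 × 180 = 32400.00, centroid at (90.00, 90.00).
hole: A = −(55 × 47) = -2585.00, centroid at (72.50, 101.50).
ΣA = 29815.00 mm², ΣAx̄ = 2728587.50 mm³, ΣAȳ = 2653622.50 mm³.
x̄ = 2728587.50/29815.00 = 91.52 mm; ȳ = 2653622.50/29815.00 = 89.00 mm.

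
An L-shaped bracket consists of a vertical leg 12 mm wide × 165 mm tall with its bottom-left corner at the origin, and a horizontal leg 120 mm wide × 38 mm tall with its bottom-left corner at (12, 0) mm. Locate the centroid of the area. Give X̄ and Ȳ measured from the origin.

vertical leg: A = 12 × 165 = 1980.00, centroid at (6.00, 82.50).
horizontal leg: A = 120 × 38 = 4560.00, centroid at (72.00, 19.00).
ΣA = 6540.00 mm², ΣAX̄ = 340200.00 mm³, ΣAȲ = 249990.00 mm³.
X̄ = 340200.00/6540.00 = 52.02 mm; Ȳ = 249990.00/6540.00 = 38.22 mm.

X̄ = 52.02 mm, Ȳ = 38.22 mm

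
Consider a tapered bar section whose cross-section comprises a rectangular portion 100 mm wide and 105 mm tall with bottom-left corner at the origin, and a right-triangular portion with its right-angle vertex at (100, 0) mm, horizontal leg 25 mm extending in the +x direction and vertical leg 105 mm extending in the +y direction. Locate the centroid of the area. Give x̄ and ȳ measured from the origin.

x̄ = 56.48 mm, ȳ = 50.56 mm

Part | A | x̄ᵢ | ȳᵢ | A·x̄ᵢ | A·ȳᵢ
rectangular portion | 10500.00 | 50.00 | 52.50 | 525000.00 | 551250.00
triangular portion | 1312.50 | 108.33 | 35.00 | 142187.50 | 45937.50
Σ | 11812.50 |  |  | 667187.50 | 597187.50
x̄ = 667187.50 / 11812.50 = 56.48 mm
ȳ = 597187.50 / 11812.50 = 50.56 mm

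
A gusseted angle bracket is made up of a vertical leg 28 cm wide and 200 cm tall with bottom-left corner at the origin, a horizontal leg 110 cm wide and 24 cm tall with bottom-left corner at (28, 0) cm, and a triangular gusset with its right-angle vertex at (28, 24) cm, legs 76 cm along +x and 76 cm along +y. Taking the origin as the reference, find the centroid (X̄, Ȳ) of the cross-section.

X̄ = 40.58 cm, Ȳ = 65.97 cm

Part | A | x̄ᵢ | ȳᵢ | A·x̄ᵢ | A·ȳᵢ
vertical leg | 5600.00 | 14.00 | 100.00 | 78400.00 | 560000.00
horizontal leg | 2640.00 | 83.00 | 12.00 | 219120.00 | 31680.00
gusset | 2888.00 | 53.33 | 49.33 | 154026.67 | 142474.67
Σ | 11128.00 |  |  | 451546.67 | 734154.67
X̄ = 451546.67 / 11128.00 = 40.58 cm
Ȳ = 734154.67 / 11128.00 = 65.97 cm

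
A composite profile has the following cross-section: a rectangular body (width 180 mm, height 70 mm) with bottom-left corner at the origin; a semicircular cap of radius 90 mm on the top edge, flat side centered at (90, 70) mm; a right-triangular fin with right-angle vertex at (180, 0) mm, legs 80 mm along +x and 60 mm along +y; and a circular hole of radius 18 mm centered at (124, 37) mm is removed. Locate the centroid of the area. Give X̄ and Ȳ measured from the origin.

rectangular body: A = 180 × 70 = 12600.00, centroid at (90.00, 35.00).
semicircular top: A = ½π·90² = 12723.45, centroid at (90.00, 108.20).
triangular fin: A = ½·80·60 = 2400.00, centroid at (206.67, 20.00).
hole: A = −π·18² = -1017.88, centroid at (124.00, 37.00).
ΣA = 26705.57 mm²
ΣAX̄ = (12600.00)(90.00) + (12723.45)(90.00) + (2400.00)(206.67) + (-1017.88)(124.00) = 2648893.90 mm³
ΣAȲ = (12600.00)(35.00) + (12723.45)(108.20) + (2400.00)(20.00) + (-1017.88)(37.00) = 1827980.10 mm³
X̄ = 2648893.90 / 26705.57 = 99.19 mm
Ȳ = 1827980.10 / 26705.57 = 68.45 mm

X̄ = 99.19 mm, Ȳ = 68.45 mm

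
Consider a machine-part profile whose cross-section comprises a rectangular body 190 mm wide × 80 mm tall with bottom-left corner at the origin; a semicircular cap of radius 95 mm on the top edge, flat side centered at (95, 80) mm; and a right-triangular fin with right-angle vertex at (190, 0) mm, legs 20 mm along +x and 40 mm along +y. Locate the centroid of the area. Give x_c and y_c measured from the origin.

rectangular body: A = 190 × 80 = 15200.00, centroid at (95.00, 40.00).
semicircular top: A = ½π·95² = 14176.44, centroid at (95.00, 120.32).
triangular fin: A = ½·20·40 = 400.00, centroid at (196.67, 13.33).
ΣA = 29776.44 mm²
ΣAx_c = (15200.00)(95.00) + (14176.44)(95.00) + (400.00)(196.67) = 2869428.17 mm³
ΣAy_c = (15200.00)(40.00) + (14176.44)(120.32) + (400.00)(13.33) = 2319031.61 mm³
x_c = 2869428.17 / 29776.44 = 96.37 mm
y_c = 2319031.61 / 29776.44 = 77.88 mm

x_c = 96.37 mm, y_c = 77.88 mm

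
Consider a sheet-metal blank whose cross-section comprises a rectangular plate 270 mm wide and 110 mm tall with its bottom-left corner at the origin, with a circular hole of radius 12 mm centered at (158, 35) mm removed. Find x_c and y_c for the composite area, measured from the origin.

x_c = 134.64 mm, y_c = 55.31 mm

Part | A | x̄ᵢ | ȳᵢ | A·x̄ᵢ | A·ȳᵢ
plate | 29700.00 | 135.00 | 55.00 | 4009500.00 | 1633500.00
hole | -452.39 | 158.00 | 35.00 | -71477.52 | -15833.63
Σ | 29247.61 |  |  | 3938022.48 | 1617666.37
x_c = 3938022.48 / 29247.61 = 134.64 mm
y_c = 1617666.37 / 29247.61 = 55.31 mm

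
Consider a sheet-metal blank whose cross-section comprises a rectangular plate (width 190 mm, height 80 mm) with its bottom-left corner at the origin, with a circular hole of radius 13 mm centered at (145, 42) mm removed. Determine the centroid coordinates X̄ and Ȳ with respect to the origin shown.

Part | A | x̄ᵢ | ȳᵢ | A·x̄ᵢ | A·ȳᵢ
plate | 15200.00 | 95.00 | 40.00 | 1444000.00 | 608000.00
hole | -530.93 | 145.00 | 42.00 | -76984.73 | -22299.02
Σ | 14669.07 |  |  | 1367015.27 | 585700.98
X̄ = 1367015.27 / 14669.07 = 93.19 mm
Ȳ = 585700.98 / 14669.07 = 39.93 mm

X̄ = 93.19 mm, Ȳ = 39.93 mm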